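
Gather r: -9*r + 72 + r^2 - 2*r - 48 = r^2 - 11*r + 24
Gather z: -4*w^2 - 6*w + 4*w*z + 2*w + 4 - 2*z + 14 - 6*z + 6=-4*w^2 - 4*w + z*(4*w - 8) + 24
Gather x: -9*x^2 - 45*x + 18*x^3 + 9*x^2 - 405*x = 18*x^3 - 450*x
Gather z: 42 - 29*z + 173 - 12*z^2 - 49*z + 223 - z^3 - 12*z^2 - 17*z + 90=-z^3 - 24*z^2 - 95*z + 528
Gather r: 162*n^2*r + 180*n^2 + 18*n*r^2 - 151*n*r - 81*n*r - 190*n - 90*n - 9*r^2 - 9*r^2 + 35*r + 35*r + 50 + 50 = 180*n^2 - 280*n + r^2*(18*n - 18) + r*(162*n^2 - 232*n + 70) + 100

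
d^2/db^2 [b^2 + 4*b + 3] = 2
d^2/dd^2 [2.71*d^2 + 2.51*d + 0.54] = 5.42000000000000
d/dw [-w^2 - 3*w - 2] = -2*w - 3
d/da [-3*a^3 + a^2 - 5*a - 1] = -9*a^2 + 2*a - 5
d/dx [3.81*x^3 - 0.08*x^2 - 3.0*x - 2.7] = 11.43*x^2 - 0.16*x - 3.0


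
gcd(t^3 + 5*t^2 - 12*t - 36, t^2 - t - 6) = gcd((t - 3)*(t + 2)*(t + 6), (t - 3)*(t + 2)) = t^2 - t - 6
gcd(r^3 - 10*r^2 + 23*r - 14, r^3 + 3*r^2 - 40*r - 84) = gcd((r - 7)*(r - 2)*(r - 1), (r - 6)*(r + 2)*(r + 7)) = 1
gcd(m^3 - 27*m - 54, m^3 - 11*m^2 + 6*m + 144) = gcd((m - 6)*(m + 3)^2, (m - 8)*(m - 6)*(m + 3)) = m^2 - 3*m - 18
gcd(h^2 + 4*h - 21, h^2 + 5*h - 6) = 1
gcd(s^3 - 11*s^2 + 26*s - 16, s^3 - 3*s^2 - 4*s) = 1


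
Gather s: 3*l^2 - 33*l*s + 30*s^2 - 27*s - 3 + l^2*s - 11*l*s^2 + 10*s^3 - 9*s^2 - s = 3*l^2 + 10*s^3 + s^2*(21 - 11*l) + s*(l^2 - 33*l - 28) - 3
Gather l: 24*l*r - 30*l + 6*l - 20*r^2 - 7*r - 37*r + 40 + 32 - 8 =l*(24*r - 24) - 20*r^2 - 44*r + 64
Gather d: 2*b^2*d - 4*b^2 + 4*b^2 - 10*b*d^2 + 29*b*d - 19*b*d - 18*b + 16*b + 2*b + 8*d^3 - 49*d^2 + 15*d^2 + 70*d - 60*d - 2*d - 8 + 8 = 8*d^3 + d^2*(-10*b - 34) + d*(2*b^2 + 10*b + 8)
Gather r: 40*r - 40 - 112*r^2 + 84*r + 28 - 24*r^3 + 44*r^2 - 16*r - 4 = -24*r^3 - 68*r^2 + 108*r - 16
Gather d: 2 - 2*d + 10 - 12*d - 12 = -14*d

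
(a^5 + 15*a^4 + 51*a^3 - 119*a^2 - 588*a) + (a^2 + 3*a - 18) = a^5 + 15*a^4 + 51*a^3 - 118*a^2 - 585*a - 18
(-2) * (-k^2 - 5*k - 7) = 2*k^2 + 10*k + 14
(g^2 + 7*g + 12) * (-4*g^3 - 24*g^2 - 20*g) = -4*g^5 - 52*g^4 - 236*g^3 - 428*g^2 - 240*g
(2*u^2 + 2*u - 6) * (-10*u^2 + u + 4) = -20*u^4 - 18*u^3 + 70*u^2 + 2*u - 24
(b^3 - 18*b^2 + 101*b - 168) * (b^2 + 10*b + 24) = b^5 - 8*b^4 - 55*b^3 + 410*b^2 + 744*b - 4032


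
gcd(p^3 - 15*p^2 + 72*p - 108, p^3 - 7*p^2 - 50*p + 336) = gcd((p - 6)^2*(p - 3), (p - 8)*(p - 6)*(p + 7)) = p - 6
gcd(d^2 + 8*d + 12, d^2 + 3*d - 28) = 1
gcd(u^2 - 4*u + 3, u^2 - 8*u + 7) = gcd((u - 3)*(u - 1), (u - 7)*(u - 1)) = u - 1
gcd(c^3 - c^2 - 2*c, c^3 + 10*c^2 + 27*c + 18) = c + 1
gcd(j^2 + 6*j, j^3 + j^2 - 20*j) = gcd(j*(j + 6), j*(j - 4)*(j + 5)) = j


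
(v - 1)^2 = v^2 - 2*v + 1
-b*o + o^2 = o*(-b + o)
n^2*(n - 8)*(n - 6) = n^4 - 14*n^3 + 48*n^2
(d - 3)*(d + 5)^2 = d^3 + 7*d^2 - 5*d - 75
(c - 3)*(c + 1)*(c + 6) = c^3 + 4*c^2 - 15*c - 18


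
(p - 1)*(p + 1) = p^2 - 1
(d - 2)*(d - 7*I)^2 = d^3 - 2*d^2 - 14*I*d^2 - 49*d + 28*I*d + 98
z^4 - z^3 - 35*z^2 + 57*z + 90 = (z - 5)*(z - 3)*(z + 1)*(z + 6)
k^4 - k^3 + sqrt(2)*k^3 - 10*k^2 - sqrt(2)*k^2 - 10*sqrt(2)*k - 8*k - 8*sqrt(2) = (k - 4)*(k + 1)*(k + 2)*(k + sqrt(2))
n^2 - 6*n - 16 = (n - 8)*(n + 2)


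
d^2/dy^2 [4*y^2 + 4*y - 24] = 8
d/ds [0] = 0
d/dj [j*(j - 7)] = 2*j - 7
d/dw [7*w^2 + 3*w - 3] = 14*w + 3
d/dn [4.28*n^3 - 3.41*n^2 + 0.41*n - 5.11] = 12.84*n^2 - 6.82*n + 0.41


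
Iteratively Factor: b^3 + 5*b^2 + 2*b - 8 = (b - 1)*(b^2 + 6*b + 8) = (b - 1)*(b + 2)*(b + 4)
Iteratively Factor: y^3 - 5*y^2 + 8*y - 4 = (y - 2)*(y^2 - 3*y + 2) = (y - 2)*(y - 1)*(y - 2)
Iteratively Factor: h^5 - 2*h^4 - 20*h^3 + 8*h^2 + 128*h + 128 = (h - 4)*(h^4 + 2*h^3 - 12*h^2 - 40*h - 32) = (h - 4)*(h + 2)*(h^3 - 12*h - 16) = (h - 4)*(h + 2)^2*(h^2 - 2*h - 8) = (h - 4)^2*(h + 2)^2*(h + 2)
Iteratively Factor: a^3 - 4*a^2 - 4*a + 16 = (a + 2)*(a^2 - 6*a + 8) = (a - 4)*(a + 2)*(a - 2)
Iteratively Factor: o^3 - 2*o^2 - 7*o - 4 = (o + 1)*(o^2 - 3*o - 4) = (o - 4)*(o + 1)*(o + 1)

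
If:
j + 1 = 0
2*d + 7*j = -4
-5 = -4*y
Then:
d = 3/2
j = -1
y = 5/4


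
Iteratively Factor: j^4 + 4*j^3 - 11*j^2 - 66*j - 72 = (j - 4)*(j^3 + 8*j^2 + 21*j + 18) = (j - 4)*(j + 3)*(j^2 + 5*j + 6) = (j - 4)*(j + 2)*(j + 3)*(j + 3)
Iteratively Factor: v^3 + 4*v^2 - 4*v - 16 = (v - 2)*(v^2 + 6*v + 8) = (v - 2)*(v + 4)*(v + 2)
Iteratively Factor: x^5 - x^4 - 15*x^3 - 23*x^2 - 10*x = (x - 5)*(x^4 + 4*x^3 + 5*x^2 + 2*x) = (x - 5)*(x + 2)*(x^3 + 2*x^2 + x) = (x - 5)*(x + 1)*(x + 2)*(x^2 + x) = x*(x - 5)*(x + 1)*(x + 2)*(x + 1)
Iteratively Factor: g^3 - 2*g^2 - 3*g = (g + 1)*(g^2 - 3*g) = (g - 3)*(g + 1)*(g)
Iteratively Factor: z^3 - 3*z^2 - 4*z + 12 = (z + 2)*(z^2 - 5*z + 6) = (z - 2)*(z + 2)*(z - 3)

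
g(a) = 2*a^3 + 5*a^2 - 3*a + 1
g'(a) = 6*a^2 + 10*a - 3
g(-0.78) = 5.43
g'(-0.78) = -7.15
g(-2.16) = 10.65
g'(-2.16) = 3.39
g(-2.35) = 9.71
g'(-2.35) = 6.64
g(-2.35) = 9.71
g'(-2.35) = 6.64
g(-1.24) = 8.59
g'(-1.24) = -6.17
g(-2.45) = 8.95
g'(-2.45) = 8.52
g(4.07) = 206.45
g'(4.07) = 137.09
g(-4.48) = -65.04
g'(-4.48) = 72.62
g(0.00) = 1.00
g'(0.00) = -3.00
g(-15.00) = -5579.00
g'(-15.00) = 1197.00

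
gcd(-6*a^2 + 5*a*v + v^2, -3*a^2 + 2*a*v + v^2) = -a + v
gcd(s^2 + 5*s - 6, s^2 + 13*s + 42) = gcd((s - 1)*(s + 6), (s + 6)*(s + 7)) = s + 6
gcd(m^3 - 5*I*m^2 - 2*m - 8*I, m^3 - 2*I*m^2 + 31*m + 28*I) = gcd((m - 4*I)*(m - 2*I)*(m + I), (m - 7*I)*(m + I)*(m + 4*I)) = m + I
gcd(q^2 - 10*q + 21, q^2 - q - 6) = q - 3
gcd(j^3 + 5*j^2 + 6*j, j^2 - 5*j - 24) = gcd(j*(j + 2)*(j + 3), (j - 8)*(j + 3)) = j + 3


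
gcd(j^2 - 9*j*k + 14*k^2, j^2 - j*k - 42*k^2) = j - 7*k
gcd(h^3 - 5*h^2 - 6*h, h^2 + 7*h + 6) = h + 1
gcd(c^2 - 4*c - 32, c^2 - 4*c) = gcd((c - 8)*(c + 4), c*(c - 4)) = 1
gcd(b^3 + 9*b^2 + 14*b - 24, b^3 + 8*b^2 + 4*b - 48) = b^2 + 10*b + 24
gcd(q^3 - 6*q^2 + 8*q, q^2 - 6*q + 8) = q^2 - 6*q + 8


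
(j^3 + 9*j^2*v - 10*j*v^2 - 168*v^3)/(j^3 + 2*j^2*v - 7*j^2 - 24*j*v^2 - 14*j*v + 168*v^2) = (j + 7*v)/(j - 7)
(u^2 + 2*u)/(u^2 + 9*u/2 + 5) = 2*u/(2*u + 5)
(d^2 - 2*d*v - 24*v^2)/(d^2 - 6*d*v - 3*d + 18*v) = (d + 4*v)/(d - 3)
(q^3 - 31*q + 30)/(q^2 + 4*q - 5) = (q^2 + q - 30)/(q + 5)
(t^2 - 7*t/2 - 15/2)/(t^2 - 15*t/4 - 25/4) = 2*(2*t + 3)/(4*t + 5)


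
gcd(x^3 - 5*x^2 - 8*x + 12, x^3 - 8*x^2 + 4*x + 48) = x^2 - 4*x - 12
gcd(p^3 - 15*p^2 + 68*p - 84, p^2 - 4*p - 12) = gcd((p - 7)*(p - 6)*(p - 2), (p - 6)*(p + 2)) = p - 6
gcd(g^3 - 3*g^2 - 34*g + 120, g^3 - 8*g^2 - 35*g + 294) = g + 6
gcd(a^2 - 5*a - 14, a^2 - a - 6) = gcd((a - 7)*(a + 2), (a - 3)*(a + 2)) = a + 2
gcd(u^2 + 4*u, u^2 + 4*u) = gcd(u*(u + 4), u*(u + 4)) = u^2 + 4*u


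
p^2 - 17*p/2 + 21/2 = (p - 7)*(p - 3/2)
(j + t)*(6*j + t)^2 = 36*j^3 + 48*j^2*t + 13*j*t^2 + t^3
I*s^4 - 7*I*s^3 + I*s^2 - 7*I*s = s*(s - 7)*(s + I)*(I*s + 1)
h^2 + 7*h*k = h*(h + 7*k)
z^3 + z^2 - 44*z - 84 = (z - 7)*(z + 2)*(z + 6)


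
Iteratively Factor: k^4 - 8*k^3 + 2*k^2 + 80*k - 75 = (k + 3)*(k^3 - 11*k^2 + 35*k - 25) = (k - 5)*(k + 3)*(k^2 - 6*k + 5) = (k - 5)*(k - 1)*(k + 3)*(k - 5)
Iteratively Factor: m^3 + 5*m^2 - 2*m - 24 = (m + 4)*(m^2 + m - 6) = (m - 2)*(m + 4)*(m + 3)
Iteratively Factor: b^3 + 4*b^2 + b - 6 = (b + 3)*(b^2 + b - 2) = (b + 2)*(b + 3)*(b - 1)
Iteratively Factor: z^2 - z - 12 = (z + 3)*(z - 4)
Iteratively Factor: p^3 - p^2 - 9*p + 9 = (p - 3)*(p^2 + 2*p - 3) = (p - 3)*(p + 3)*(p - 1)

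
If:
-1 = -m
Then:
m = 1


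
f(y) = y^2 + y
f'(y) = 2*y + 1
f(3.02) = 12.14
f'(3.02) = 7.04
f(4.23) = 22.12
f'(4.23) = 9.46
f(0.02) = 0.02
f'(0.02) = 1.04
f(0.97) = 1.91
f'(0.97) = 2.94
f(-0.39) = -0.24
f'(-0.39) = 0.22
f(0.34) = 0.46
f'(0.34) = 1.68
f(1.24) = 2.78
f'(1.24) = 3.48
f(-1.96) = 1.88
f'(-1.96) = -2.92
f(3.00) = 12.00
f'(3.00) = 7.00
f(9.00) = 90.00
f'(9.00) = 19.00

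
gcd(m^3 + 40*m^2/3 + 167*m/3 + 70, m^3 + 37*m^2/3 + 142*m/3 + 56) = m^2 + 25*m/3 + 14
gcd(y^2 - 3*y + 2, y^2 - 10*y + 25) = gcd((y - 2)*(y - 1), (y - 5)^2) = 1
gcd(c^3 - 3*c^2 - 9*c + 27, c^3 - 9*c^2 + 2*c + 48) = c - 3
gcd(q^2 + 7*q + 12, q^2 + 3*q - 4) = q + 4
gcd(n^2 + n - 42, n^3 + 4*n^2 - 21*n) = n + 7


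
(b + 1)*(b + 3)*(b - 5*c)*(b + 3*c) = b^4 - 2*b^3*c + 4*b^3 - 15*b^2*c^2 - 8*b^2*c + 3*b^2 - 60*b*c^2 - 6*b*c - 45*c^2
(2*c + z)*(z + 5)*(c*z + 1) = 2*c^2*z^2 + 10*c^2*z + c*z^3 + 5*c*z^2 + 2*c*z + 10*c + z^2 + 5*z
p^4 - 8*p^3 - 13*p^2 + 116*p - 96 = (p - 8)*(p - 3)*(p - 1)*(p + 4)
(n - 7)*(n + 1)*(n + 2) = n^3 - 4*n^2 - 19*n - 14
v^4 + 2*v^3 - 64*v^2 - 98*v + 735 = (v - 7)*(v - 3)*(v + 5)*(v + 7)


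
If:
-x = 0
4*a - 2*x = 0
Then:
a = 0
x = 0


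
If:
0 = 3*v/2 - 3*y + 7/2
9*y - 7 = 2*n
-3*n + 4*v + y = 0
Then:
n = -7/3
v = -49/27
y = 7/27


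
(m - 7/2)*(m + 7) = m^2 + 7*m/2 - 49/2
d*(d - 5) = d^2 - 5*d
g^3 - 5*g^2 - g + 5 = (g - 5)*(g - 1)*(g + 1)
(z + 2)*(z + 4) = z^2 + 6*z + 8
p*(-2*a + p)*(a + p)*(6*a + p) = -12*a^3*p - 8*a^2*p^2 + 5*a*p^3 + p^4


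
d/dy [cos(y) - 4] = -sin(y)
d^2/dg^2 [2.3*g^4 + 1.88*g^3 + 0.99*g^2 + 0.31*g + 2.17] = 27.6*g^2 + 11.28*g + 1.98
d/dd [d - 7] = 1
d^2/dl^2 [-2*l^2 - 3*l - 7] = -4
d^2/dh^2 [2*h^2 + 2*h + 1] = 4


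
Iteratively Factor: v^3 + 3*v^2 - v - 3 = (v + 1)*(v^2 + 2*v - 3) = (v + 1)*(v + 3)*(v - 1)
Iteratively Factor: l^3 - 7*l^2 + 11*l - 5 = (l - 1)*(l^2 - 6*l + 5) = (l - 5)*(l - 1)*(l - 1)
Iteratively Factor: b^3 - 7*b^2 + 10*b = (b - 2)*(b^2 - 5*b) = (b - 5)*(b - 2)*(b)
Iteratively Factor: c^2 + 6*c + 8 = (c + 2)*(c + 4)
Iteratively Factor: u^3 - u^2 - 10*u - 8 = (u + 2)*(u^2 - 3*u - 4) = (u + 1)*(u + 2)*(u - 4)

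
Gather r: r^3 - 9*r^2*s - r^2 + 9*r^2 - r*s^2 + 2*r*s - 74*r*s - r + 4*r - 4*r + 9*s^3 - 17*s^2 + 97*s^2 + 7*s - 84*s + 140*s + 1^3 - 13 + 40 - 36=r^3 + r^2*(8 - 9*s) + r*(-s^2 - 72*s - 1) + 9*s^3 + 80*s^2 + 63*s - 8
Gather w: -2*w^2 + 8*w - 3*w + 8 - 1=-2*w^2 + 5*w + 7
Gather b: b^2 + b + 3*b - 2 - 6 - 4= b^2 + 4*b - 12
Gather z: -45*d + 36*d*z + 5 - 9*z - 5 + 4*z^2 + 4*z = -45*d + 4*z^2 + z*(36*d - 5)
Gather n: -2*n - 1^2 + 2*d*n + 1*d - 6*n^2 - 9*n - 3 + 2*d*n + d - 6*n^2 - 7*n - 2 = 2*d - 12*n^2 + n*(4*d - 18) - 6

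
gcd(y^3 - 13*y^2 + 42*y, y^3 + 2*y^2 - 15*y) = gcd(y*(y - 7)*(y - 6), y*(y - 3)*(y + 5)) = y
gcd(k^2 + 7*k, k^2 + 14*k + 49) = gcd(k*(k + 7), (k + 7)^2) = k + 7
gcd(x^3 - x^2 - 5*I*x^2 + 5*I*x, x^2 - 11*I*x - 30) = x - 5*I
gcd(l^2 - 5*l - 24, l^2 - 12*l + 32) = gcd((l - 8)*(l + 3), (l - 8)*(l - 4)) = l - 8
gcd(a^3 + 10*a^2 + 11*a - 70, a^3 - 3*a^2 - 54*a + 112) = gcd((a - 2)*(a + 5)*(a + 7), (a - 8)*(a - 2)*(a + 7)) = a^2 + 5*a - 14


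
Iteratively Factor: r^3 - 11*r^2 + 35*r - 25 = (r - 1)*(r^2 - 10*r + 25) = (r - 5)*(r - 1)*(r - 5)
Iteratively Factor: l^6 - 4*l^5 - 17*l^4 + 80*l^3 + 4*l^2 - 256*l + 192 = (l - 2)*(l^5 - 2*l^4 - 21*l^3 + 38*l^2 + 80*l - 96) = (l - 2)*(l + 4)*(l^4 - 6*l^3 + 3*l^2 + 26*l - 24) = (l - 2)*(l - 1)*(l + 4)*(l^3 - 5*l^2 - 2*l + 24) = (l - 4)*(l - 2)*(l - 1)*(l + 4)*(l^2 - l - 6) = (l - 4)*(l - 3)*(l - 2)*(l - 1)*(l + 4)*(l + 2)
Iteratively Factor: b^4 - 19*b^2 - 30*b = (b)*(b^3 - 19*b - 30) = b*(b + 2)*(b^2 - 2*b - 15) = b*(b - 5)*(b + 2)*(b + 3)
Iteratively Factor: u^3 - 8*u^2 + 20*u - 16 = (u - 4)*(u^2 - 4*u + 4) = (u - 4)*(u - 2)*(u - 2)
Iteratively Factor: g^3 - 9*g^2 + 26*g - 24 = (g - 4)*(g^2 - 5*g + 6) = (g - 4)*(g - 3)*(g - 2)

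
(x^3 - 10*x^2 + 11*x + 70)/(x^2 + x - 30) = (x^2 - 5*x - 14)/(x + 6)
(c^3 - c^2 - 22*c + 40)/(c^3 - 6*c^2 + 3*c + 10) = (c^2 + c - 20)/(c^2 - 4*c - 5)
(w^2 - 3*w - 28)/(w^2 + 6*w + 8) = (w - 7)/(w + 2)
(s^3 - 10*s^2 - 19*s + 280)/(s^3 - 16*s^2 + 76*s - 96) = (s^2 - 2*s - 35)/(s^2 - 8*s + 12)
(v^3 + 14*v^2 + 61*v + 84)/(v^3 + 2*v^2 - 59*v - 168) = (v + 4)/(v - 8)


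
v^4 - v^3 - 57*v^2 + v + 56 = (v - 8)*(v - 1)*(v + 1)*(v + 7)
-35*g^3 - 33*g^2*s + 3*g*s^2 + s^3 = (-5*g + s)*(g + s)*(7*g + s)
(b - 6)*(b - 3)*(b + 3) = b^3 - 6*b^2 - 9*b + 54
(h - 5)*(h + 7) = h^2 + 2*h - 35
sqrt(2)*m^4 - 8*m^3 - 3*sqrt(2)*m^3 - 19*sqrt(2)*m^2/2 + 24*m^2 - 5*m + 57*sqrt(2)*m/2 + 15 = (m - 3)*(m - 5*sqrt(2))*(m + sqrt(2)/2)*(sqrt(2)*m + 1)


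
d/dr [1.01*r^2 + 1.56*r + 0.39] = 2.02*r + 1.56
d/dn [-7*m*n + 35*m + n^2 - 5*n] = -7*m + 2*n - 5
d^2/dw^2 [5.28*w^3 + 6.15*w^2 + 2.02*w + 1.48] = 31.68*w + 12.3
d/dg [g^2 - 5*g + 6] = 2*g - 5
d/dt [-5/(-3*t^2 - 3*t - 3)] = 5*(-2*t - 1)/(3*(t^2 + t + 1)^2)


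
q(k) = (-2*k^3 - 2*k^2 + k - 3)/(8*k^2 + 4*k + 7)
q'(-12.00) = -0.25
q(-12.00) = 2.84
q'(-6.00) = -0.27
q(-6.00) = 1.30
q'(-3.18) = -0.31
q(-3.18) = 0.50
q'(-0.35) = 0.12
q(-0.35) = -0.53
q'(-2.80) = -0.33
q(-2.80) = 0.38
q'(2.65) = -0.26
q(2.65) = -0.70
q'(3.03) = -0.26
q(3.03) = -0.80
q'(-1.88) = -0.41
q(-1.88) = 0.05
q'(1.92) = -0.25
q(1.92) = -0.51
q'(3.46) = -0.26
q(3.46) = -0.91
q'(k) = (-16*k - 4)*(-2*k^3 - 2*k^2 + k - 3)/(8*k^2 + 4*k + 7)^2 + (-6*k^2 - 4*k + 1)/(8*k^2 + 4*k + 7)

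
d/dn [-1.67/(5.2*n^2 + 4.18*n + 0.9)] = (17.368*n + 6.9806)/(5.2*n^2 + 4.18*n + 0.9)^2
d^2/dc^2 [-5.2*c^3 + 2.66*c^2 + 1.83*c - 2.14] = 5.32 - 31.2*c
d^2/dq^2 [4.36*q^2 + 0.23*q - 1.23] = 8.72000000000000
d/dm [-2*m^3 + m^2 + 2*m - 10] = -6*m^2 + 2*m + 2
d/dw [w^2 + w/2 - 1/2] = 2*w + 1/2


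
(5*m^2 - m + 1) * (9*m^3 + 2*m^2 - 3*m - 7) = 45*m^5 + m^4 - 8*m^3 - 30*m^2 + 4*m - 7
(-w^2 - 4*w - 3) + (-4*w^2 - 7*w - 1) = -5*w^2 - 11*w - 4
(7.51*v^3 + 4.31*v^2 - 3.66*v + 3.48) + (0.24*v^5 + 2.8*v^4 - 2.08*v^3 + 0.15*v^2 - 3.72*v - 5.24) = 0.24*v^5 + 2.8*v^4 + 5.43*v^3 + 4.46*v^2 - 7.38*v - 1.76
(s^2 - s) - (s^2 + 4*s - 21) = 21 - 5*s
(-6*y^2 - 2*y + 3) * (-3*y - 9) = 18*y^3 + 60*y^2 + 9*y - 27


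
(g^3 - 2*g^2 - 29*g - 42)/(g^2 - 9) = (g^2 - 5*g - 14)/(g - 3)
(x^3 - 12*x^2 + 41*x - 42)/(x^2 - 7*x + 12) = (x^2 - 9*x + 14)/(x - 4)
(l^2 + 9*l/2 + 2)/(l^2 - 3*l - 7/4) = 2*(l + 4)/(2*l - 7)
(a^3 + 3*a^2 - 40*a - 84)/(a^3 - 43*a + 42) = (a + 2)/(a - 1)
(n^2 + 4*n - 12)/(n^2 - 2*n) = (n + 6)/n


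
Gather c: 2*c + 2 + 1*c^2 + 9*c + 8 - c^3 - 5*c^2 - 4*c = -c^3 - 4*c^2 + 7*c + 10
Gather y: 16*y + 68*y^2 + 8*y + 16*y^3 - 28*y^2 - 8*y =16*y^3 + 40*y^2 + 16*y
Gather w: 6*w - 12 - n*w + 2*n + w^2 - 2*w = 2*n + w^2 + w*(4 - n) - 12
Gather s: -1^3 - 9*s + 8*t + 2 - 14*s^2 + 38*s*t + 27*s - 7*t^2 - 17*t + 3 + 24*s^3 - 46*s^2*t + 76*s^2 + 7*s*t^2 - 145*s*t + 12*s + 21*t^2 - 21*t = 24*s^3 + s^2*(62 - 46*t) + s*(7*t^2 - 107*t + 30) + 14*t^2 - 30*t + 4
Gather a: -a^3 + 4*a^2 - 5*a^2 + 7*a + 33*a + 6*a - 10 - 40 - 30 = -a^3 - a^2 + 46*a - 80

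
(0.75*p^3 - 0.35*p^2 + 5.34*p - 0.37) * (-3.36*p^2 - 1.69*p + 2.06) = -2.52*p^5 - 0.0915000000000001*p^4 - 15.8059*p^3 - 8.5024*p^2 + 11.6257*p - 0.7622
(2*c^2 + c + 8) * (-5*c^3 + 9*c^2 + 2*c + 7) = -10*c^5 + 13*c^4 - 27*c^3 + 88*c^2 + 23*c + 56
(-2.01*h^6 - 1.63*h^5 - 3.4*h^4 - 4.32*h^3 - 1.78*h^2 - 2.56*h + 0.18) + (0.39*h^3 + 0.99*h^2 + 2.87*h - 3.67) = -2.01*h^6 - 1.63*h^5 - 3.4*h^4 - 3.93*h^3 - 0.79*h^2 + 0.31*h - 3.49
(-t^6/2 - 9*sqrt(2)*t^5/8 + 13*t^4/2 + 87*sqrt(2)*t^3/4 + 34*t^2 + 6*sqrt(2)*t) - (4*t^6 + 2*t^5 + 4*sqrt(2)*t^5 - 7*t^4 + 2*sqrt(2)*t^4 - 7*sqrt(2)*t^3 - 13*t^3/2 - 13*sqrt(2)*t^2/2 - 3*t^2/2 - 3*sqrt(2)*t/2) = -9*t^6/2 - 41*sqrt(2)*t^5/8 - 2*t^5 - 2*sqrt(2)*t^4 + 27*t^4/2 + 13*t^3/2 + 115*sqrt(2)*t^3/4 + 13*sqrt(2)*t^2/2 + 71*t^2/2 + 15*sqrt(2)*t/2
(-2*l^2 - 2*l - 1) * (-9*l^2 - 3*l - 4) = 18*l^4 + 24*l^3 + 23*l^2 + 11*l + 4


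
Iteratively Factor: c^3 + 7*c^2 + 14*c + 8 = (c + 2)*(c^2 + 5*c + 4) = (c + 1)*(c + 2)*(c + 4)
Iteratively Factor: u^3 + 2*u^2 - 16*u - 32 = (u + 4)*(u^2 - 2*u - 8) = (u + 2)*(u + 4)*(u - 4)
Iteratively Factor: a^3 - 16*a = (a - 4)*(a^2 + 4*a) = a*(a - 4)*(a + 4)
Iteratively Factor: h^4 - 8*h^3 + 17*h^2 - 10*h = (h)*(h^3 - 8*h^2 + 17*h - 10) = h*(h - 1)*(h^2 - 7*h + 10) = h*(h - 5)*(h - 1)*(h - 2)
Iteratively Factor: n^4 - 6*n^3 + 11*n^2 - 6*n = (n - 1)*(n^3 - 5*n^2 + 6*n) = n*(n - 1)*(n^2 - 5*n + 6) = n*(n - 3)*(n - 1)*(n - 2)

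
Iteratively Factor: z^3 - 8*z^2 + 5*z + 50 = (z - 5)*(z^2 - 3*z - 10) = (z - 5)*(z + 2)*(z - 5)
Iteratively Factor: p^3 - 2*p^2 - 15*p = (p - 5)*(p^2 + 3*p) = p*(p - 5)*(p + 3)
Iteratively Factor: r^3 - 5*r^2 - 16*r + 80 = (r - 4)*(r^2 - r - 20) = (r - 4)*(r + 4)*(r - 5)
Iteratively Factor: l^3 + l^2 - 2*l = (l - 1)*(l^2 + 2*l) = l*(l - 1)*(l + 2)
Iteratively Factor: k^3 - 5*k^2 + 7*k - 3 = (k - 1)*(k^2 - 4*k + 3) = (k - 3)*(k - 1)*(k - 1)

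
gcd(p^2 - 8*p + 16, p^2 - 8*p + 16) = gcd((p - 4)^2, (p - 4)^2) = p^2 - 8*p + 16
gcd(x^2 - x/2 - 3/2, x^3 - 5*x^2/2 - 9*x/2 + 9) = x - 3/2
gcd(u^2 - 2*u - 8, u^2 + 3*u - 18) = 1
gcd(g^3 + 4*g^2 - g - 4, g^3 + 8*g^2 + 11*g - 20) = g^2 + 3*g - 4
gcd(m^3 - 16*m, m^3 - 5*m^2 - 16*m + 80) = m^2 - 16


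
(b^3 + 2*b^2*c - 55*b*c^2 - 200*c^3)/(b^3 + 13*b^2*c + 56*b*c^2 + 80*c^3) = (b^2 - 3*b*c - 40*c^2)/(b^2 + 8*b*c + 16*c^2)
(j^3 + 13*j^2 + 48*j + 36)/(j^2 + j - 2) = (j^3 + 13*j^2 + 48*j + 36)/(j^2 + j - 2)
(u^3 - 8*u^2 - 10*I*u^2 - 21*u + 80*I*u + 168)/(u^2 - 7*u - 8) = (u^2 - 10*I*u - 21)/(u + 1)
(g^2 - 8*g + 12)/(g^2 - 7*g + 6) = (g - 2)/(g - 1)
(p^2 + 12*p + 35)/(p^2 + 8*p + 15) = (p + 7)/(p + 3)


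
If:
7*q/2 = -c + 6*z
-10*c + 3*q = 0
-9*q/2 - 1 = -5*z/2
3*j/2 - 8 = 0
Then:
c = -18/175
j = 16/3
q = -12/35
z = -38/175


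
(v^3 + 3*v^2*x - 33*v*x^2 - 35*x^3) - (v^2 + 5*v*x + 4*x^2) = v^3 + 3*v^2*x - v^2 - 33*v*x^2 - 5*v*x - 35*x^3 - 4*x^2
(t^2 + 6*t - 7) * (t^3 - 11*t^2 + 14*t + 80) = t^5 - 5*t^4 - 59*t^3 + 241*t^2 + 382*t - 560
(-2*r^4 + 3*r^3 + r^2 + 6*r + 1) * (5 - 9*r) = 18*r^5 - 37*r^4 + 6*r^3 - 49*r^2 + 21*r + 5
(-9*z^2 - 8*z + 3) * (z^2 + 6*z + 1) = -9*z^4 - 62*z^3 - 54*z^2 + 10*z + 3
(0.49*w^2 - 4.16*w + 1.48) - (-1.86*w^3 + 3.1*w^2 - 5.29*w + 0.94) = 1.86*w^3 - 2.61*w^2 + 1.13*w + 0.54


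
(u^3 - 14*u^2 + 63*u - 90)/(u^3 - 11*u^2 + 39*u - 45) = (u - 6)/(u - 3)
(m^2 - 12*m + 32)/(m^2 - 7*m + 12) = (m - 8)/(m - 3)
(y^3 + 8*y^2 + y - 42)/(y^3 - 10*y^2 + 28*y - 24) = (y^2 + 10*y + 21)/(y^2 - 8*y + 12)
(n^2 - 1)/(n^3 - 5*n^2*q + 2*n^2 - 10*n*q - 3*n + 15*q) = (-n - 1)/(-n^2 + 5*n*q - 3*n + 15*q)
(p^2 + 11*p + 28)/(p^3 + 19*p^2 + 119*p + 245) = (p + 4)/(p^2 + 12*p + 35)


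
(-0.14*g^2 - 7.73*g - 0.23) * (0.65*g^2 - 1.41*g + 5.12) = -0.091*g^4 - 4.8271*g^3 + 10.033*g^2 - 39.2533*g - 1.1776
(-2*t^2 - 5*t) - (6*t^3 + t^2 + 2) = -6*t^3 - 3*t^2 - 5*t - 2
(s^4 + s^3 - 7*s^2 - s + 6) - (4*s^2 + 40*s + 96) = s^4 + s^3 - 11*s^2 - 41*s - 90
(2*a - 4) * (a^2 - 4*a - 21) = 2*a^3 - 12*a^2 - 26*a + 84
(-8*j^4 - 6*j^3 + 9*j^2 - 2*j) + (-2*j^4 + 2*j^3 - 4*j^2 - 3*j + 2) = -10*j^4 - 4*j^3 + 5*j^2 - 5*j + 2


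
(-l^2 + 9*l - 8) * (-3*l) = 3*l^3 - 27*l^2 + 24*l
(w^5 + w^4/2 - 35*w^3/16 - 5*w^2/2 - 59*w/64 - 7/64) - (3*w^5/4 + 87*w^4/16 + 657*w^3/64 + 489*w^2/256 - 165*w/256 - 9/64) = w^5/4 - 79*w^4/16 - 797*w^3/64 - 1129*w^2/256 - 71*w/256 + 1/32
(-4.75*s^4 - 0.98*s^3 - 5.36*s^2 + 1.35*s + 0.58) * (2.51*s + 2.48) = -11.9225*s^5 - 14.2398*s^4 - 15.884*s^3 - 9.9043*s^2 + 4.8038*s + 1.4384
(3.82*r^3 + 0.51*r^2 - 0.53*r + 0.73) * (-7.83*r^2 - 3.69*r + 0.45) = -29.9106*r^5 - 18.0891*r^4 + 3.987*r^3 - 3.5307*r^2 - 2.9322*r + 0.3285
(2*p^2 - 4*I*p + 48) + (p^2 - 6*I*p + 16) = 3*p^2 - 10*I*p + 64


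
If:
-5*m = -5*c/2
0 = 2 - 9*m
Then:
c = 4/9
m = 2/9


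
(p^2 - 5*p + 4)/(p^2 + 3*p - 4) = (p - 4)/(p + 4)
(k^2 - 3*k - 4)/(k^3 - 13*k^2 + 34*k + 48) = (k - 4)/(k^2 - 14*k + 48)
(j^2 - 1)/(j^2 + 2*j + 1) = (j - 1)/(j + 1)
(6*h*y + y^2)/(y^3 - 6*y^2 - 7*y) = (6*h + y)/(y^2 - 6*y - 7)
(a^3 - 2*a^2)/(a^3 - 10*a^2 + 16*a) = a/(a - 8)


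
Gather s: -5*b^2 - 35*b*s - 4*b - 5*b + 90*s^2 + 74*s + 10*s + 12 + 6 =-5*b^2 - 9*b + 90*s^2 + s*(84 - 35*b) + 18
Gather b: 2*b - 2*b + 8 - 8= 0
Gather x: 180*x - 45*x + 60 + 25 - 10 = 135*x + 75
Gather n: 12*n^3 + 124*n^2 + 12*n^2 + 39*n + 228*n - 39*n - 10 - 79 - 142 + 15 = 12*n^3 + 136*n^2 + 228*n - 216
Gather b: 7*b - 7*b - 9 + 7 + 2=0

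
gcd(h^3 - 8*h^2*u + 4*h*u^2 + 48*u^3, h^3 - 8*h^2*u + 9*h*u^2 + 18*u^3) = -h + 6*u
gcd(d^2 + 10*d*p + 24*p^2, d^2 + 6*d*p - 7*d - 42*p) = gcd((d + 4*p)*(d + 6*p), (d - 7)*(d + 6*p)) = d + 6*p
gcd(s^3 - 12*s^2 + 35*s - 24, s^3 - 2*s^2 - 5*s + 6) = s^2 - 4*s + 3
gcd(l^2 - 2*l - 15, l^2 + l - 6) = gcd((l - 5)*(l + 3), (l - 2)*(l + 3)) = l + 3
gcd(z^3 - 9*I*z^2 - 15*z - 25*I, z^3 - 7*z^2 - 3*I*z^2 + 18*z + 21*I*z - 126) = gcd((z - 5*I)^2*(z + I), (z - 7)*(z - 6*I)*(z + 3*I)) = 1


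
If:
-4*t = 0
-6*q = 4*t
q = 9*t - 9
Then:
No Solution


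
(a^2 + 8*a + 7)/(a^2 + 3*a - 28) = (a + 1)/(a - 4)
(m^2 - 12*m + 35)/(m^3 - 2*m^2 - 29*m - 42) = (m - 5)/(m^2 + 5*m + 6)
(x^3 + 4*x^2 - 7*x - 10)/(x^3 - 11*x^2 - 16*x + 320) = (x^2 - x - 2)/(x^2 - 16*x + 64)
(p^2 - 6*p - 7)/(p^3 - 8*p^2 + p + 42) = (p + 1)/(p^2 - p - 6)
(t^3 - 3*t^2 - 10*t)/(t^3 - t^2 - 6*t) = (t - 5)/(t - 3)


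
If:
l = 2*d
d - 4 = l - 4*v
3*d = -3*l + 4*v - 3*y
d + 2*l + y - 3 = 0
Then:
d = 5/7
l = 10/7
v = 33/28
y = -4/7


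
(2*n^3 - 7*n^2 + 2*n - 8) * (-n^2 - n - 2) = -2*n^5 + 5*n^4 + n^3 + 20*n^2 + 4*n + 16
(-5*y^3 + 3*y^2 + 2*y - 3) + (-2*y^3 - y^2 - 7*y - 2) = -7*y^3 + 2*y^2 - 5*y - 5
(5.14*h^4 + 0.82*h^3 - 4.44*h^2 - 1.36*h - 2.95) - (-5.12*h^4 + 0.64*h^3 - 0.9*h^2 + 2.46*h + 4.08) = 10.26*h^4 + 0.18*h^3 - 3.54*h^2 - 3.82*h - 7.03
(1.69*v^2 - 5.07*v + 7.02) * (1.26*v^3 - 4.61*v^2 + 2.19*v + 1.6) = 2.1294*v^5 - 14.1791*v^4 + 35.919*v^3 - 40.7615*v^2 + 7.2618*v + 11.232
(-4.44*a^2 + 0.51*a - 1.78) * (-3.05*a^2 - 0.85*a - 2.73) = 13.542*a^4 + 2.2185*a^3 + 17.1167*a^2 + 0.1207*a + 4.8594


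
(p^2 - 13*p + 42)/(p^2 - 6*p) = (p - 7)/p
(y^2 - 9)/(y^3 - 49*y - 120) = (y - 3)/(y^2 - 3*y - 40)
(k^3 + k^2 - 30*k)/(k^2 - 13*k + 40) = k*(k + 6)/(k - 8)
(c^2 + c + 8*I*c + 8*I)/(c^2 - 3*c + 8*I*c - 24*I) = (c + 1)/(c - 3)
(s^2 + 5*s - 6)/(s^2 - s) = (s + 6)/s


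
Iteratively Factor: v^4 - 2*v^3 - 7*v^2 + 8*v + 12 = (v - 3)*(v^3 + v^2 - 4*v - 4) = (v - 3)*(v - 2)*(v^2 + 3*v + 2) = (v - 3)*(v - 2)*(v + 1)*(v + 2)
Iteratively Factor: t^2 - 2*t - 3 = (t + 1)*(t - 3)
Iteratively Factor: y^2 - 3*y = (y - 3)*(y)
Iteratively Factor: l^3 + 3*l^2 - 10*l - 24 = (l + 4)*(l^2 - l - 6) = (l + 2)*(l + 4)*(l - 3)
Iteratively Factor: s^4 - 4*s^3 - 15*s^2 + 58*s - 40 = (s - 5)*(s^3 + s^2 - 10*s + 8) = (s - 5)*(s - 2)*(s^2 + 3*s - 4) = (s - 5)*(s - 2)*(s + 4)*(s - 1)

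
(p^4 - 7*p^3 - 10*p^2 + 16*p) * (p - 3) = p^5 - 10*p^4 + 11*p^3 + 46*p^2 - 48*p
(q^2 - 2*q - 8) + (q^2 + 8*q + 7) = 2*q^2 + 6*q - 1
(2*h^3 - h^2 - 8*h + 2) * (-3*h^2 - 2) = -6*h^5 + 3*h^4 + 20*h^3 - 4*h^2 + 16*h - 4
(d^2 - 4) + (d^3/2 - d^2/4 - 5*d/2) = d^3/2 + 3*d^2/4 - 5*d/2 - 4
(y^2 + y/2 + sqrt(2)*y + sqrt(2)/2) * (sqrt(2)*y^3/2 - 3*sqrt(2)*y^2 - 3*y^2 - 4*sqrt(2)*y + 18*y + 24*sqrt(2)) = sqrt(2)*y^5/2 - 11*sqrt(2)*y^4/4 - 2*y^4 - 17*sqrt(2)*y^3/2 + 11*y^3 - 2*y^2 + 77*sqrt(2)*y^2/2 + 21*sqrt(2)*y + 44*y + 24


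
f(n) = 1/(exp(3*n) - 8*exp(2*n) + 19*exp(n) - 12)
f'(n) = (-3*exp(3*n) + 16*exp(2*n) - 19*exp(n))/(exp(3*n) - 8*exp(2*n) + 19*exp(n) - 12)^2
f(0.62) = 0.48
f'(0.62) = 0.16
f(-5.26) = -0.08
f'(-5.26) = -0.00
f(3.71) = 0.00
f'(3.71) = -0.00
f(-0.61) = -0.26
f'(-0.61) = -0.40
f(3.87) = 0.00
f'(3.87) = -0.00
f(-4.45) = -0.08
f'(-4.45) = -0.00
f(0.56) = 0.47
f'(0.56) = -0.07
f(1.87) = 0.02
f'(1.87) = -0.12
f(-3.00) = -0.09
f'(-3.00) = -0.00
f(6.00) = 0.00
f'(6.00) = 0.00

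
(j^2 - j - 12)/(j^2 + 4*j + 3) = (j - 4)/(j + 1)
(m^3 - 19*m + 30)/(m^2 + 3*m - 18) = (m^2 + 3*m - 10)/(m + 6)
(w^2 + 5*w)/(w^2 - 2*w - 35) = w/(w - 7)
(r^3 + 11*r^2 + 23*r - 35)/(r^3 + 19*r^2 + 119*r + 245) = (r - 1)/(r + 7)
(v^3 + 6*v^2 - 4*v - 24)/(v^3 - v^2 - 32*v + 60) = (v + 2)/(v - 5)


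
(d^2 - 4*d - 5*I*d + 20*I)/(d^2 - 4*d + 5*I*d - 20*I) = (d - 5*I)/(d + 5*I)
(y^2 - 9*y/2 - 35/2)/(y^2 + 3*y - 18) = (2*y^2 - 9*y - 35)/(2*(y^2 + 3*y - 18))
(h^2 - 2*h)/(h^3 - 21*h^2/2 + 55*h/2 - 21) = 2*h/(2*h^2 - 17*h + 21)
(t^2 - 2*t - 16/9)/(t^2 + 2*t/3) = (t - 8/3)/t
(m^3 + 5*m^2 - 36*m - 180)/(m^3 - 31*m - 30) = (m + 6)/(m + 1)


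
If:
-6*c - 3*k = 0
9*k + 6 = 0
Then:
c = 1/3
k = -2/3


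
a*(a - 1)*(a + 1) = a^3 - a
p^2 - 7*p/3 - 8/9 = (p - 8/3)*(p + 1/3)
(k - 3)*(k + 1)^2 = k^3 - k^2 - 5*k - 3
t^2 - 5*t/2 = t*(t - 5/2)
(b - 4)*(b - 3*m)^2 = b^3 - 6*b^2*m - 4*b^2 + 9*b*m^2 + 24*b*m - 36*m^2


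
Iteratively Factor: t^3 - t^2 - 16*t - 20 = (t + 2)*(t^2 - 3*t - 10) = (t - 5)*(t + 2)*(t + 2)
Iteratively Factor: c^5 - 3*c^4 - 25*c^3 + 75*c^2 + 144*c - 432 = (c + 3)*(c^4 - 6*c^3 - 7*c^2 + 96*c - 144) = (c - 4)*(c + 3)*(c^3 - 2*c^2 - 15*c + 36) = (c - 4)*(c - 3)*(c + 3)*(c^2 + c - 12) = (c - 4)*(c - 3)*(c + 3)*(c + 4)*(c - 3)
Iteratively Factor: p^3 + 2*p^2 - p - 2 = (p - 1)*(p^2 + 3*p + 2) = (p - 1)*(p + 2)*(p + 1)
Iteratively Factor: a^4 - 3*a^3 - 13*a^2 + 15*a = (a - 1)*(a^3 - 2*a^2 - 15*a) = (a - 5)*(a - 1)*(a^2 + 3*a) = a*(a - 5)*(a - 1)*(a + 3)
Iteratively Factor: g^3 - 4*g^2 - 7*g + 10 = (g - 1)*(g^2 - 3*g - 10) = (g - 1)*(g + 2)*(g - 5)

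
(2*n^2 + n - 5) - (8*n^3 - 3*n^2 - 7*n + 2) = -8*n^3 + 5*n^2 + 8*n - 7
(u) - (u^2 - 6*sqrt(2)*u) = -u^2 + u + 6*sqrt(2)*u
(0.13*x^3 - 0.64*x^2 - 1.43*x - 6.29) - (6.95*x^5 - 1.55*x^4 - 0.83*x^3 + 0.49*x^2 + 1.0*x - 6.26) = -6.95*x^5 + 1.55*x^4 + 0.96*x^3 - 1.13*x^2 - 2.43*x - 0.0300000000000002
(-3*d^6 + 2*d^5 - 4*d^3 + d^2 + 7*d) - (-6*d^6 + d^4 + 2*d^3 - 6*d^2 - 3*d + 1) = 3*d^6 + 2*d^5 - d^4 - 6*d^3 + 7*d^2 + 10*d - 1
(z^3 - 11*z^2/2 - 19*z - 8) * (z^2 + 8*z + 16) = z^5 + 5*z^4/2 - 47*z^3 - 248*z^2 - 368*z - 128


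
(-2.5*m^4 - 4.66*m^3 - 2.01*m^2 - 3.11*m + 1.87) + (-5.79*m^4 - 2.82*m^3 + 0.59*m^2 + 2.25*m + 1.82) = -8.29*m^4 - 7.48*m^3 - 1.42*m^2 - 0.86*m + 3.69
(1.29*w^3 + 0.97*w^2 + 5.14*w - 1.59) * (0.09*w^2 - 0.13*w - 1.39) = 0.1161*w^5 - 0.0804*w^4 - 1.4566*w^3 - 2.1596*w^2 - 6.9379*w + 2.2101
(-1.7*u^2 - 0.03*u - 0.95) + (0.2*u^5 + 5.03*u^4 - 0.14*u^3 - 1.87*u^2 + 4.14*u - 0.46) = 0.2*u^5 + 5.03*u^4 - 0.14*u^3 - 3.57*u^2 + 4.11*u - 1.41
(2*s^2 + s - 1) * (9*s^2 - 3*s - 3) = 18*s^4 + 3*s^3 - 18*s^2 + 3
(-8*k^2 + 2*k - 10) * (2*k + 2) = -16*k^3 - 12*k^2 - 16*k - 20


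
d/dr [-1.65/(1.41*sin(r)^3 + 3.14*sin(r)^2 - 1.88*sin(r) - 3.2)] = (6.9795*sin(r)^2 + 10.362*sin(r) - 3.102)*cos(r)/(1.41*sin(r)^3 + 3.14*sin(r)^2 - 1.88*sin(r) - 3.2)^2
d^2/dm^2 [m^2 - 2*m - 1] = 2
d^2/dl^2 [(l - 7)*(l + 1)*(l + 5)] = 6*l - 2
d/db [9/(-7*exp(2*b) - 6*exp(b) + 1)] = (126*exp(b) + 54)*exp(b)/(7*exp(2*b) + 6*exp(b) - 1)^2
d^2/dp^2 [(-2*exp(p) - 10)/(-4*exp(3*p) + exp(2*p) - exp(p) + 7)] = (128*exp(6*p) + 1416*exp(5*p) - 470*exp(4*p) + 850*exp(3*p) + 2406*exp(2*p) - 256*exp(p) + 168)*exp(p)/(64*exp(9*p) - 48*exp(8*p) + 60*exp(7*p) - 361*exp(6*p) + 183*exp(5*p) - 192*exp(4*p) + 631*exp(3*p) - 168*exp(2*p) + 147*exp(p) - 343)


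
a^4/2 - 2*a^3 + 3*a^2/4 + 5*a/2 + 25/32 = (a/2 + 1/4)*(a - 5/2)^2*(a + 1/2)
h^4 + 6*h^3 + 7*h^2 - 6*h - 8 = (h - 1)*(h + 1)*(h + 2)*(h + 4)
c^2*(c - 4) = c^3 - 4*c^2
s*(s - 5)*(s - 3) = s^3 - 8*s^2 + 15*s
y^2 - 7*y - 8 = (y - 8)*(y + 1)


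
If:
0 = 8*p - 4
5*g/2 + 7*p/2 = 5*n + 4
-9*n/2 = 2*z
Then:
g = 9/10 - 8*z/9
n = -4*z/9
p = 1/2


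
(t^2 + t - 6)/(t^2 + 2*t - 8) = (t + 3)/(t + 4)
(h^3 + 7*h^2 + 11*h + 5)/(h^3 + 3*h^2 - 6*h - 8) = (h^2 + 6*h + 5)/(h^2 + 2*h - 8)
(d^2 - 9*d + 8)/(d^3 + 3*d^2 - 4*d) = (d - 8)/(d*(d + 4))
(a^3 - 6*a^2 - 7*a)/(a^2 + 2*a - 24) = a*(a^2 - 6*a - 7)/(a^2 + 2*a - 24)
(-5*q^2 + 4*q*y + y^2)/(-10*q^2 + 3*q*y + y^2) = (-q + y)/(-2*q + y)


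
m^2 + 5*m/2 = m*(m + 5/2)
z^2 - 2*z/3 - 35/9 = (z - 7/3)*(z + 5/3)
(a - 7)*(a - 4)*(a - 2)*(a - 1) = a^4 - 14*a^3 + 63*a^2 - 106*a + 56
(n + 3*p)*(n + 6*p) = n^2 + 9*n*p + 18*p^2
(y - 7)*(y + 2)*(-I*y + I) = -I*y^3 + 6*I*y^2 + 9*I*y - 14*I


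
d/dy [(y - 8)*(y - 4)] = 2*y - 12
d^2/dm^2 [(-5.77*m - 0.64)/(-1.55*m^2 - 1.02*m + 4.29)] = ((3.1*m + 1.02)*(5.77*m + 0.64)*(6.2*m + 2.04) - (53.661*m + 13.7548)*(1.55*m^2 + 1.02*m - 4.29))/(1.55*m^2 + 1.02*m - 4.29)^3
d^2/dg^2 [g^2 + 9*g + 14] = 2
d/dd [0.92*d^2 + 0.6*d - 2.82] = 1.84*d + 0.6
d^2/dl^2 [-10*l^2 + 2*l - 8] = -20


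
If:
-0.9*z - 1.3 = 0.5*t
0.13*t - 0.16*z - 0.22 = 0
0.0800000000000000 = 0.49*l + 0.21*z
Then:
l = 0.77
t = -0.05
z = -1.42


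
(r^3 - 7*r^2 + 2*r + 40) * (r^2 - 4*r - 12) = r^5 - 11*r^4 + 18*r^3 + 116*r^2 - 184*r - 480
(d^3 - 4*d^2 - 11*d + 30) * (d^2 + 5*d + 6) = d^5 + d^4 - 25*d^3 - 49*d^2 + 84*d + 180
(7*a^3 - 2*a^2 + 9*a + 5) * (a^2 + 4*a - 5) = 7*a^5 + 26*a^4 - 34*a^3 + 51*a^2 - 25*a - 25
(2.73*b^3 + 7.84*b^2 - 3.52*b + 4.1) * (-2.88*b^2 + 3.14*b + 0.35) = -7.8624*b^5 - 14.007*b^4 + 35.7107*b^3 - 20.1168*b^2 + 11.642*b + 1.435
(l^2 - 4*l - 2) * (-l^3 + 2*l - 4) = -l^5 + 4*l^4 + 4*l^3 - 12*l^2 + 12*l + 8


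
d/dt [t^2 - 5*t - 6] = 2*t - 5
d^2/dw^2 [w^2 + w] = 2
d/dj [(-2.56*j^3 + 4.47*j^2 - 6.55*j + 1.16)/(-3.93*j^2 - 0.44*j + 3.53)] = (10.0608*j^4 + 2.2528*j^3 - 54.8187*j^2 + 40.6758*j - 22.6111)/(15.4449*j^4 + 3.4584*j^3 - 27.5522*j^2 - 3.1064*j + 12.4609)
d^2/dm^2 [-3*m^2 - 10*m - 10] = -6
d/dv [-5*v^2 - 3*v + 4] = -10*v - 3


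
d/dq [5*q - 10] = 5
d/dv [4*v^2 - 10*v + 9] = 8*v - 10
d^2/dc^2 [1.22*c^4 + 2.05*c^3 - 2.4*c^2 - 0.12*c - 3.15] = 14.64*c^2 + 12.3*c - 4.8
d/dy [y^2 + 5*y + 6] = 2*y + 5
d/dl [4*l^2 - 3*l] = 8*l - 3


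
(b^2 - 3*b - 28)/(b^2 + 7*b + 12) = (b - 7)/(b + 3)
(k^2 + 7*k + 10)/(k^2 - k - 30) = (k + 2)/(k - 6)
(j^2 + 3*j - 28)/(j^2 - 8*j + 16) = (j + 7)/(j - 4)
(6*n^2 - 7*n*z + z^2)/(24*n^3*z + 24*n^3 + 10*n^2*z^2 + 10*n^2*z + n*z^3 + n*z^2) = (6*n^2 - 7*n*z + z^2)/(n*(24*n^2*z + 24*n^2 + 10*n*z^2 + 10*n*z + z^3 + z^2))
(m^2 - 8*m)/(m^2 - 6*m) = (m - 8)/(m - 6)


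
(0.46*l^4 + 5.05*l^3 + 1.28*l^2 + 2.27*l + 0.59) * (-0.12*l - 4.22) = -0.0552*l^5 - 2.5472*l^4 - 21.4646*l^3 - 5.674*l^2 - 9.6502*l - 2.4898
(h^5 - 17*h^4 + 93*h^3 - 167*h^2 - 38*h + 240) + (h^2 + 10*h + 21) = h^5 - 17*h^4 + 93*h^3 - 166*h^2 - 28*h + 261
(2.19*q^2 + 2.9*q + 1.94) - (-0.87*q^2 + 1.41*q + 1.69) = 3.06*q^2 + 1.49*q + 0.25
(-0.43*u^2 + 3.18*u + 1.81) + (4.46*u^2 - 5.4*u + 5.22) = 4.03*u^2 - 2.22*u + 7.03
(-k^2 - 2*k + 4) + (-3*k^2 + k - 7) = -4*k^2 - k - 3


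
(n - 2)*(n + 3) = n^2 + n - 6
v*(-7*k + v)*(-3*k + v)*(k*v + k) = 21*k^3*v^2 + 21*k^3*v - 10*k^2*v^3 - 10*k^2*v^2 + k*v^4 + k*v^3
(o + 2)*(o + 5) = o^2 + 7*o + 10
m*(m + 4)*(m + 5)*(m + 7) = m^4 + 16*m^3 + 83*m^2 + 140*m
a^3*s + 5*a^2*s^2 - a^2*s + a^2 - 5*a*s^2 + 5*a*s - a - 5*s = (a - 1)*(a + 5*s)*(a*s + 1)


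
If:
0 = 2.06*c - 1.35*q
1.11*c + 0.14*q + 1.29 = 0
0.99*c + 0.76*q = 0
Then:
No Solution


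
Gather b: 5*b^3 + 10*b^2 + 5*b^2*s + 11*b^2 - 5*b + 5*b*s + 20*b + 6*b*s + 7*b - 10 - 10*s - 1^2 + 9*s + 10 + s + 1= 5*b^3 + b^2*(5*s + 21) + b*(11*s + 22)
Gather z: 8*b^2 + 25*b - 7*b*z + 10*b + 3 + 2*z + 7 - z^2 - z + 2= 8*b^2 + 35*b - z^2 + z*(1 - 7*b) + 12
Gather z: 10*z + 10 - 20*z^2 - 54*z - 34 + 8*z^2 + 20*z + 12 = -12*z^2 - 24*z - 12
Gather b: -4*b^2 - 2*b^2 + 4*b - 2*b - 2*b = -6*b^2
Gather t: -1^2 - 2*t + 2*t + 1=0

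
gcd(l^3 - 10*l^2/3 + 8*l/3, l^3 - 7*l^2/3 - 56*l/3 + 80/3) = l - 4/3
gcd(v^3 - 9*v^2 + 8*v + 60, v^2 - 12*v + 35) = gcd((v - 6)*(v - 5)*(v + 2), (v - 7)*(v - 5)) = v - 5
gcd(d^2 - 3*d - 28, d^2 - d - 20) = d + 4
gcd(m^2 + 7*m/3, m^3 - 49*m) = m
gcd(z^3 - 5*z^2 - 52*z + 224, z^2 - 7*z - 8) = z - 8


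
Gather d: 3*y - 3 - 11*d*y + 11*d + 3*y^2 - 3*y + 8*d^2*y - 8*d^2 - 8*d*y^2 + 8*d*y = d^2*(8*y - 8) + d*(-8*y^2 - 3*y + 11) + 3*y^2 - 3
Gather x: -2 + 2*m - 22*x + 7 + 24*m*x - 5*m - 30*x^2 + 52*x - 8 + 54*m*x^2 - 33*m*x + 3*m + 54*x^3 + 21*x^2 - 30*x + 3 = -9*m*x + 54*x^3 + x^2*(54*m - 9)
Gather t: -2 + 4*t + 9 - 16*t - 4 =3 - 12*t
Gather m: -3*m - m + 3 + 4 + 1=8 - 4*m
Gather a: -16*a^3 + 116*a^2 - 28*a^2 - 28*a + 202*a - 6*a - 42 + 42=-16*a^3 + 88*a^2 + 168*a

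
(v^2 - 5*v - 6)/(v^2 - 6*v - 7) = (v - 6)/(v - 7)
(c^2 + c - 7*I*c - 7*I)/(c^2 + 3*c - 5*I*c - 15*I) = (c^2 + c*(1 - 7*I) - 7*I)/(c^2 + c*(3 - 5*I) - 15*I)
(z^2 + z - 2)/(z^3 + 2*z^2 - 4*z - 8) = (z - 1)/(z^2 - 4)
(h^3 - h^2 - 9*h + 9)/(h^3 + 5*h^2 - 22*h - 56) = (h^3 - h^2 - 9*h + 9)/(h^3 + 5*h^2 - 22*h - 56)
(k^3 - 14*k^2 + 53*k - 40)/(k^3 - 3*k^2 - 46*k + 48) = (k - 5)/(k + 6)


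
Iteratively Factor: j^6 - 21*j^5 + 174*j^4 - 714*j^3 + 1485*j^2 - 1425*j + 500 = (j - 4)*(j^5 - 17*j^4 + 106*j^3 - 290*j^2 + 325*j - 125) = (j - 5)*(j - 4)*(j^4 - 12*j^3 + 46*j^2 - 60*j + 25) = (j - 5)*(j - 4)*(j - 1)*(j^3 - 11*j^2 + 35*j - 25) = (j - 5)*(j - 4)*(j - 1)^2*(j^2 - 10*j + 25) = (j - 5)^2*(j - 4)*(j - 1)^2*(j - 5)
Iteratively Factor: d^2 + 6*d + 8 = (d + 2)*(d + 4)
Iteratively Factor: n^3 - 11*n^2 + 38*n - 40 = (n - 4)*(n^2 - 7*n + 10) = (n - 5)*(n - 4)*(n - 2)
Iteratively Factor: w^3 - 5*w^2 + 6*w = (w - 3)*(w^2 - 2*w) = w*(w - 3)*(w - 2)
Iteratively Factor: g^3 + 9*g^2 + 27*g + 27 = (g + 3)*(g^2 + 6*g + 9) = (g + 3)^2*(g + 3)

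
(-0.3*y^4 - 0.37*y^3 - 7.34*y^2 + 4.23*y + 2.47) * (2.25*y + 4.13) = -0.675*y^5 - 2.0715*y^4 - 18.0431*y^3 - 20.7967*y^2 + 23.0274*y + 10.2011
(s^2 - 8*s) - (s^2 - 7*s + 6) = -s - 6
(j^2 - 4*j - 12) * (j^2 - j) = j^4 - 5*j^3 - 8*j^2 + 12*j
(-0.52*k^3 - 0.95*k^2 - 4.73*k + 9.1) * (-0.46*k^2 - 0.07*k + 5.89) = 0.2392*k^5 + 0.4734*k^4 - 0.8205*k^3 - 9.4504*k^2 - 28.4967*k + 53.599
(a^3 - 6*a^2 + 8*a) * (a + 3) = a^4 - 3*a^3 - 10*a^2 + 24*a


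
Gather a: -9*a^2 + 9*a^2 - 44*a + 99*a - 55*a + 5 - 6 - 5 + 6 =0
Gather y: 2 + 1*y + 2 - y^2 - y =4 - y^2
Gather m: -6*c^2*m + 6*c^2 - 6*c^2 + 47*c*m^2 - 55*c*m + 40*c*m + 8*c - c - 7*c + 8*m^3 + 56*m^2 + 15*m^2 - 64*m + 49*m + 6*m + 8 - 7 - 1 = 8*m^3 + m^2*(47*c + 71) + m*(-6*c^2 - 15*c - 9)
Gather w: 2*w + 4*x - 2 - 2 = 2*w + 4*x - 4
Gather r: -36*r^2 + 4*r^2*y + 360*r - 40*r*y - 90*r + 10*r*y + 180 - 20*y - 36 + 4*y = r^2*(4*y - 36) + r*(270 - 30*y) - 16*y + 144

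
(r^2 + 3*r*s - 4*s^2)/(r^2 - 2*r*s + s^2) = (r + 4*s)/(r - s)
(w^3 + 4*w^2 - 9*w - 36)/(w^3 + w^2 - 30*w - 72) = (w - 3)/(w - 6)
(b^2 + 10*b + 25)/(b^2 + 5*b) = (b + 5)/b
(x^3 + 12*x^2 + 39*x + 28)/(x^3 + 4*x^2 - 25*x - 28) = (x + 4)/(x - 4)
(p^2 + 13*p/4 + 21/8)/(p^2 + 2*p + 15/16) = 2*(8*p^2 + 26*p + 21)/(16*p^2 + 32*p + 15)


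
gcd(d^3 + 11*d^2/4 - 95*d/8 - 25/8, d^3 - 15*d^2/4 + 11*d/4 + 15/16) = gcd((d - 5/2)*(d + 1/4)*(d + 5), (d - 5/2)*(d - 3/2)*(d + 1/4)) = d^2 - 9*d/4 - 5/8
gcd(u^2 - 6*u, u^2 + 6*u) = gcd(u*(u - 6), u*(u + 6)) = u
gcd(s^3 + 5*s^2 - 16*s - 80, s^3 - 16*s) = s^2 - 16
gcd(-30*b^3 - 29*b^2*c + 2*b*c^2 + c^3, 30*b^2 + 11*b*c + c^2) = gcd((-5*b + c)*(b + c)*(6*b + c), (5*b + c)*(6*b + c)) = 6*b + c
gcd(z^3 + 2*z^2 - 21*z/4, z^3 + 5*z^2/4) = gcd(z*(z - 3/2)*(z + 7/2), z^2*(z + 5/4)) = z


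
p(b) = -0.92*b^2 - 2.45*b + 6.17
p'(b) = -1.84*b - 2.45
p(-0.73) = 7.47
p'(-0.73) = -1.11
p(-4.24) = 0.02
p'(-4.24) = 5.35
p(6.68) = -51.25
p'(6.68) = -14.74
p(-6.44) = -16.21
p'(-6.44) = 9.40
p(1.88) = -1.69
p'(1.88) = -5.91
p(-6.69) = -18.62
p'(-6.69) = 9.86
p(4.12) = -19.54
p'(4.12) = -10.03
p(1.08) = 2.45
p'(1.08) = -4.44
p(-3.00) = 5.24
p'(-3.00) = 3.07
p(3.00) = -9.46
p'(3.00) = -7.97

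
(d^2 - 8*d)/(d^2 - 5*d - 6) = d*(8 - d)/(-d^2 + 5*d + 6)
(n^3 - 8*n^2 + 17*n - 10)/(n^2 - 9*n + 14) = (n^2 - 6*n + 5)/(n - 7)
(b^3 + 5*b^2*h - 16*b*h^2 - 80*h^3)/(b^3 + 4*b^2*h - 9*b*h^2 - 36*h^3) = (b^2 + b*h - 20*h^2)/(b^2 - 9*h^2)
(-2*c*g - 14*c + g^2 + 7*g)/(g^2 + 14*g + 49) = (-2*c + g)/(g + 7)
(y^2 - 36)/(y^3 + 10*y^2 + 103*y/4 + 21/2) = 4*(y - 6)/(4*y^2 + 16*y + 7)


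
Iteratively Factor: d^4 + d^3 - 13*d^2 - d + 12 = (d - 1)*(d^3 + 2*d^2 - 11*d - 12) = (d - 1)*(d + 4)*(d^2 - 2*d - 3) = (d - 1)*(d + 1)*(d + 4)*(d - 3)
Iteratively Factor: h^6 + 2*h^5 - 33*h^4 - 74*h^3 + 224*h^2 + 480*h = (h - 5)*(h^5 + 7*h^4 + 2*h^3 - 64*h^2 - 96*h) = (h - 5)*(h + 4)*(h^4 + 3*h^3 - 10*h^2 - 24*h) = h*(h - 5)*(h + 4)*(h^3 + 3*h^2 - 10*h - 24) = h*(h - 5)*(h - 3)*(h + 4)*(h^2 + 6*h + 8) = h*(h - 5)*(h - 3)*(h + 2)*(h + 4)*(h + 4)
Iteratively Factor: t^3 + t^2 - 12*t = (t + 4)*(t^2 - 3*t) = (t - 3)*(t + 4)*(t)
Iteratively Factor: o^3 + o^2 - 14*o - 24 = (o + 3)*(o^2 - 2*o - 8) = (o + 2)*(o + 3)*(o - 4)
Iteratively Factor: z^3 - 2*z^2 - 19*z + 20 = (z + 4)*(z^2 - 6*z + 5) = (z - 1)*(z + 4)*(z - 5)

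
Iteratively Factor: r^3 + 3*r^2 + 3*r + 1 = (r + 1)*(r^2 + 2*r + 1) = (r + 1)^2*(r + 1)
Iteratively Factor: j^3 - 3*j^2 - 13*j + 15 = (j + 3)*(j^2 - 6*j + 5) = (j - 5)*(j + 3)*(j - 1)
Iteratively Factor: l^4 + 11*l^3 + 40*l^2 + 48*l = (l + 4)*(l^3 + 7*l^2 + 12*l) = (l + 4)^2*(l^2 + 3*l) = l*(l + 4)^2*(l + 3)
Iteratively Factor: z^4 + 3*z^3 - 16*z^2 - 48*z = (z + 3)*(z^3 - 16*z) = (z - 4)*(z + 3)*(z^2 + 4*z) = z*(z - 4)*(z + 3)*(z + 4)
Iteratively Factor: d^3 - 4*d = (d - 2)*(d^2 + 2*d) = (d - 2)*(d + 2)*(d)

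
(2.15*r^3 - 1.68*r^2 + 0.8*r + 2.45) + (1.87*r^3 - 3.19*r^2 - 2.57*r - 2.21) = 4.02*r^3 - 4.87*r^2 - 1.77*r + 0.24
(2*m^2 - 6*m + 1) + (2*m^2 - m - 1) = 4*m^2 - 7*m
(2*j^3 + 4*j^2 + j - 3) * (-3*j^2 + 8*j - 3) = -6*j^5 + 4*j^4 + 23*j^3 + 5*j^2 - 27*j + 9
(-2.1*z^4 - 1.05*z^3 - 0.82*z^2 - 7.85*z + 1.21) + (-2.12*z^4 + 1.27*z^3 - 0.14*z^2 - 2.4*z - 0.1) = -4.22*z^4 + 0.22*z^3 - 0.96*z^2 - 10.25*z + 1.11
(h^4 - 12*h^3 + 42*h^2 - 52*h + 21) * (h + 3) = h^5 - 9*h^4 + 6*h^3 + 74*h^2 - 135*h + 63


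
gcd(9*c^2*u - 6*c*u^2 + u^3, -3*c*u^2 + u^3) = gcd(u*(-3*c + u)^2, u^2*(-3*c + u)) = -3*c*u + u^2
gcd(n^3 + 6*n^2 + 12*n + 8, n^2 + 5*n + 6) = n + 2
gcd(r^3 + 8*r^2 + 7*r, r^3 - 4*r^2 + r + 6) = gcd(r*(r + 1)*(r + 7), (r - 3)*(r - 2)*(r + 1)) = r + 1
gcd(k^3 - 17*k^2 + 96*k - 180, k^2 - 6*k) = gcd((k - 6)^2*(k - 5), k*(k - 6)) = k - 6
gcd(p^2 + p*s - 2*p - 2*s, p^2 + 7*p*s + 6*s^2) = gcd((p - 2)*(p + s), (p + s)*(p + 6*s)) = p + s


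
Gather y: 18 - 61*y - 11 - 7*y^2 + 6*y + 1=-7*y^2 - 55*y + 8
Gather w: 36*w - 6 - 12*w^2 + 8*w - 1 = -12*w^2 + 44*w - 7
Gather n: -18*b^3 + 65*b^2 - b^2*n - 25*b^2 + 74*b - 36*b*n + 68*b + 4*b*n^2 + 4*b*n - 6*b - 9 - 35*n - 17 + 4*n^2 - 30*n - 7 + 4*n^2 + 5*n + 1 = -18*b^3 + 40*b^2 + 136*b + n^2*(4*b + 8) + n*(-b^2 - 32*b - 60) - 32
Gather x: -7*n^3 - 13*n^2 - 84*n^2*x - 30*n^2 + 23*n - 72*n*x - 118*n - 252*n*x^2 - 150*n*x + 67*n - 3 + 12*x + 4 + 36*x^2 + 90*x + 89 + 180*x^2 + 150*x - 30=-7*n^3 - 43*n^2 - 28*n + x^2*(216 - 252*n) + x*(-84*n^2 - 222*n + 252) + 60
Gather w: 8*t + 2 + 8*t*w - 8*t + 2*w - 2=w*(8*t + 2)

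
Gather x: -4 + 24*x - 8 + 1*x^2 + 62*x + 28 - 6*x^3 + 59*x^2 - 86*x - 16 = -6*x^3 + 60*x^2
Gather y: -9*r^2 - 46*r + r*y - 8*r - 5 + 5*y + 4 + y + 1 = -9*r^2 - 54*r + y*(r + 6)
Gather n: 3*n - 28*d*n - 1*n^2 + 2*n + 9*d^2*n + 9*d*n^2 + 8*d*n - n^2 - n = n^2*(9*d - 2) + n*(9*d^2 - 20*d + 4)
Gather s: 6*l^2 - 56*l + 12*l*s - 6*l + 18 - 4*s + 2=6*l^2 - 62*l + s*(12*l - 4) + 20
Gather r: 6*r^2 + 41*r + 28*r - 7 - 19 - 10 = 6*r^2 + 69*r - 36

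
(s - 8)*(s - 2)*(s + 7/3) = s^3 - 23*s^2/3 - 22*s/3 + 112/3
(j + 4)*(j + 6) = j^2 + 10*j + 24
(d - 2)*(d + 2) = d^2 - 4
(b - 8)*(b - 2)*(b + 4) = b^3 - 6*b^2 - 24*b + 64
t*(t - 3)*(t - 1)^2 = t^4 - 5*t^3 + 7*t^2 - 3*t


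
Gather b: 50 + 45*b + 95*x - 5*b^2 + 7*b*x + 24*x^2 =-5*b^2 + b*(7*x + 45) + 24*x^2 + 95*x + 50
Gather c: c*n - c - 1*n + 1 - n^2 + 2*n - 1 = c*(n - 1) - n^2 + n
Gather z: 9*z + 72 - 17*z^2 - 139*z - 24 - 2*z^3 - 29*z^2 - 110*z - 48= -2*z^3 - 46*z^2 - 240*z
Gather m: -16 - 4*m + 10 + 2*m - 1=-2*m - 7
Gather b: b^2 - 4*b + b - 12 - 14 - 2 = b^2 - 3*b - 28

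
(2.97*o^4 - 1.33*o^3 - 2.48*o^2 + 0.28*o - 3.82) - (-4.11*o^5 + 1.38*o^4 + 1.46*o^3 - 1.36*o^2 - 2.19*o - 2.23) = 4.11*o^5 + 1.59*o^4 - 2.79*o^3 - 1.12*o^2 + 2.47*o - 1.59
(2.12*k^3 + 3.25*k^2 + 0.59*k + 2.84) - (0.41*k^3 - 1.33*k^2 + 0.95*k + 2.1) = 1.71*k^3 + 4.58*k^2 - 0.36*k + 0.74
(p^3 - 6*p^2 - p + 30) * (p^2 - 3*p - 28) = p^5 - 9*p^4 - 11*p^3 + 201*p^2 - 62*p - 840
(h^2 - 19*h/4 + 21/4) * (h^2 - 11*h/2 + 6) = h^4 - 41*h^3/4 + 299*h^2/8 - 459*h/8 + 63/2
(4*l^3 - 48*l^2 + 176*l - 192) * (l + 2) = 4*l^4 - 40*l^3 + 80*l^2 + 160*l - 384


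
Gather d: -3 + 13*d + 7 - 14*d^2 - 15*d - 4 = -14*d^2 - 2*d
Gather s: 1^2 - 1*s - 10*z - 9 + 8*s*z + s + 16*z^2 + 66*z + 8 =8*s*z + 16*z^2 + 56*z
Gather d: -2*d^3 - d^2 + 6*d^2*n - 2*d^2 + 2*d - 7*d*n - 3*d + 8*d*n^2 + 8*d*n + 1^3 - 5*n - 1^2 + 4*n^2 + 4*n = -2*d^3 + d^2*(6*n - 3) + d*(8*n^2 + n - 1) + 4*n^2 - n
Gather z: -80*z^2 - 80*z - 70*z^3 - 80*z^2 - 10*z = -70*z^3 - 160*z^2 - 90*z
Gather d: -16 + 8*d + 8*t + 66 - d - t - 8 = 7*d + 7*t + 42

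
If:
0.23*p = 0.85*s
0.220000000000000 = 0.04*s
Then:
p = 20.33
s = 5.50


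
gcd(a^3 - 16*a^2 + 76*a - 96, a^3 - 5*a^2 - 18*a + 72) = a - 6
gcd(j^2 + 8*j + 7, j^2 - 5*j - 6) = j + 1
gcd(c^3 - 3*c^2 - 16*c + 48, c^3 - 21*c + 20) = c - 4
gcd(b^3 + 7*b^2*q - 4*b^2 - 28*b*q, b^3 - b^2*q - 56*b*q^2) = b^2 + 7*b*q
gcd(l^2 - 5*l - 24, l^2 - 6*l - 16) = l - 8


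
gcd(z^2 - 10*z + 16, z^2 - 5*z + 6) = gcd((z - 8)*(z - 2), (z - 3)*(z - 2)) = z - 2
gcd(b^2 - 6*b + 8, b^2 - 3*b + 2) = b - 2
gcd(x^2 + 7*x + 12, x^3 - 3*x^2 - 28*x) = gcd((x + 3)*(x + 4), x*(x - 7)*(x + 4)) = x + 4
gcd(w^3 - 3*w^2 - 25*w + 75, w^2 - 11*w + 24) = w - 3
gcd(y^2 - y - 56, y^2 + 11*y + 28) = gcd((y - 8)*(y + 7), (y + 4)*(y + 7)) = y + 7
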